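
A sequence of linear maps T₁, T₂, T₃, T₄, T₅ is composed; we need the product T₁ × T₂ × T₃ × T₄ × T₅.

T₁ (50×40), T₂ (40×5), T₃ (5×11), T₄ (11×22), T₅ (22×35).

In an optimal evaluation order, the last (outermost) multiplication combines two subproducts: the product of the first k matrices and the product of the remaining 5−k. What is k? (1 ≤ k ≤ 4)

Adjacent pairs: T₁T₂ = 50·40·5 = 10000; T₂T₃ = 40·5·11 = 2200; T₃T₄ = 5·11·22 = 1210; T₄T₅ = 11·22·35 = 8470.
Length 3: T₁..T₃: k=1: 0+2200+50·40·11=24200; k=2: 10000+0+50·5·11=12750 → min 12750 | T₂..T₄: k=2: 0+1210+40·5·22=5610; k=3: 2200+0+40·11·22=11880 → min 5610 | T₃..T₅: k=3: 0+8470+5·11·35=10395; k=4: 1210+0+5·22·35=5060 → min 5060.
Length 4: T₁..T₄: k=1: 0+5610+50·40·22=49610; k=2: 10000+1210+50·5·22=16710; k=3: 12750+0+50·11·22=24850 → min 16710 | T₂..T₅: k=2: 0+5060+40·5·35=12060; k=3: 2200+8470+40·11·35=26070; k=4: 5610+0+40·22·35=36410 → min 12060.
Top-level splits: k=1: (T₁..T₁)·(T₂..T₅) → 0+12060+50·40·35 = 82060; k=2: (T₁..T₂)·(T₃..T₅) → 10000+5060+50·5·35 = 23810; k=3: (T₁..T₃)·(T₄..T₅) → 12750+8470+50·11·35 = 40470; k=4: (T₁..T₄)·(T₅..T₅) → 16710+0+50·22·35 = 55210.
Best split is after T₂, i.e. k = 2.

2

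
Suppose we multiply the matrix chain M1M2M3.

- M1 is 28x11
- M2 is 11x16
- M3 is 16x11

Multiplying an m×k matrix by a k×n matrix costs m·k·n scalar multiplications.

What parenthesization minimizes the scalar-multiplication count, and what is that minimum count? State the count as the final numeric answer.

(M1(M2M3)): cost 5324.
((M1M2)M3): cost 9856.
Optimal: (M1(M2M3)) with cost 5324.

5324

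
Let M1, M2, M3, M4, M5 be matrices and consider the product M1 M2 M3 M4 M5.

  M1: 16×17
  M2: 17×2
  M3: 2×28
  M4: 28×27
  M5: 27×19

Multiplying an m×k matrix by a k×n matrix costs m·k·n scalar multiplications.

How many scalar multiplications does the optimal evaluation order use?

3690

Adjacent pairs: M1M2 = 16·17·2 = 544; M2M3 = 17·2·28 = 952; M3M4 = 2·28·27 = 1512; M4M5 = 28·27·19 = 14364.
Length 3: M1..M3: k=1: 0+952+16·17·28=8568; k=2: 544+0+16·2·28=1440 → min 1440 | M2..M4: k=2: 0+1512+17·2·27=2430; k=3: 952+0+17·28·27=13804 → min 2430 | M3..M5: k=3: 0+14364+2·28·19=15428; k=4: 1512+0+2·27·19=2538 → min 2538.
Length 4: M1..M4: k=1: 0+2430+16·17·27=9774; k=2: 544+1512+16·2·27=2920; k=3: 1440+0+16·28·27=13536 → min 2920 | M2..M5: k=2: 0+2538+17·2·19=3184; k=3: 952+14364+17·28·19=24360; k=4: 2430+0+17·27·19=11151 → min 3184.
Length 5: M1..M5: k=1: 0+3184+16·17·19=8352; k=2: 544+2538+16·2·19=3690; k=3: 1440+14364+16·28·19=24316; k=4: 2920+0+16·27·19=11128 → min 3690.
Optimal order: ((M1 M2) ((M3 M4) M5)) with cost 3690.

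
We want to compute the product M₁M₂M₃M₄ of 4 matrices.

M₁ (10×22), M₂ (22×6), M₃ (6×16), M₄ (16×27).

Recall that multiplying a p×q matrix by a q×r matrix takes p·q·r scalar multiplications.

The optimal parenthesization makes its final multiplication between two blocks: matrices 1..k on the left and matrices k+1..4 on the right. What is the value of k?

Adjacent pairs: M₁M₂ = 10·22·6 = 1320; M₂M₃ = 22·6·16 = 2112; M₃M₄ = 6·16·27 = 2592.
Length 3: M₁..M₃: k=1: 0+2112+10·22·16=5632; k=2: 1320+0+10·6·16=2280 → min 2280 | M₂..M₄: k=2: 0+2592+22·6·27=6156; k=3: 2112+0+22·16·27=11616 → min 6156.
Top-level splits: k=1: (M₁..M₁)·(M₂..M₄) → 0+6156+10·22·27 = 12096; k=2: (M₁..M₂)·(M₃..M₄) → 1320+2592+10·6·27 = 5532; k=3: (M₁..M₃)·(M₄..M₄) → 2280+0+10·16·27 = 6600.
Best split is after M₂, i.e. k = 2.

2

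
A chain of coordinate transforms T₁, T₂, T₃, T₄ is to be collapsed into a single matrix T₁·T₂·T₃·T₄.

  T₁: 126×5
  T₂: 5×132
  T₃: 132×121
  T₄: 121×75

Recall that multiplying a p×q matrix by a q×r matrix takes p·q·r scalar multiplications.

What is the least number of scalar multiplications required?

Adjacent pairs: T₁T₂ = 126·5·132 = 83160; T₂T₃ = 5·132·121 = 79860; T₃T₄ = 132·121·75 = 1197900.
Length 3: T₁..T₃: k=1: 0+79860+126·5·121=156090; k=2: 83160+0+126·132·121=2095632 → min 156090 | T₂..T₄: k=2: 0+1197900+5·132·75=1247400; k=3: 79860+0+5·121·75=125235 → min 125235.
Length 4: T₁..T₄: k=1: 0+125235+126·5·75=172485; k=2: 83160+1197900+126·132·75=2528460; k=3: 156090+0+126·121·75=1299540 → min 172485.
Optimal order: (T₁·((T₂·T₃)·T₄)) with cost 172485.

172485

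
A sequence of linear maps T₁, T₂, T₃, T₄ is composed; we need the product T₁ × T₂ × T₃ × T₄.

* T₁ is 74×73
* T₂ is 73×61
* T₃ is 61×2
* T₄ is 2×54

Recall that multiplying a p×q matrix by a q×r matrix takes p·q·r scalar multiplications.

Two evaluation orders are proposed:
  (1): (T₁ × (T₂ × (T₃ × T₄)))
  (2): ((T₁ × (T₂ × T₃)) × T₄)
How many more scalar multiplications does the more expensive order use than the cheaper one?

Order (1) = (T₁ × (T₂ × (T₃ × T₄))): (T₃ × T₄): 61×2 by 2×54 → 61×54, cost 61·2·54 = 6588; (T₂ × (T₃ × T₄)): 73×61 by 61×54 → 73×54, cost 73·61·54 = 240462; cumulative 247050; (T₁ × (T₂ × (T₃ × T₄))): 74×73 by 73×54 → 74×54, cost 74·73·54 = 291708; cumulative 538758. Total 538758.
Order (2) = ((T₁ × (T₂ × T₃)) × T₄): (T₂ × T₃): 73×61 by 61×2 → 73×2, cost 73·61·2 = 8906; (T₁ × (T₂ × T₃)): 74×73 by 73×2 → 74×2, cost 74·73·2 = 10804; cumulative 19710; ((T₁ × (T₂ × T₃)) × T₄): 74×2 by 2×54 → 74×54, cost 74·2·54 = 7992; cumulative 27702. Total 27702.
Difference: |538758 − 27702| = 511056.

511056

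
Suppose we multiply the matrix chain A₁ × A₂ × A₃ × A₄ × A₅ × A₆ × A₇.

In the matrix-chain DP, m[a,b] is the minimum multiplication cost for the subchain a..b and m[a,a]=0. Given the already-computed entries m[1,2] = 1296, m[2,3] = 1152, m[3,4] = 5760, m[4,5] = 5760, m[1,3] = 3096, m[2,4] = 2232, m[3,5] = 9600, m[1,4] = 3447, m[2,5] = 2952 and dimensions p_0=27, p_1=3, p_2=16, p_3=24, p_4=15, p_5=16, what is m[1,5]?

4248

m[1,5] = min over k∈[1,4] of m[1,k]+m[k+1,5]+p_{0}·p_k·p_{5}.
k=1: 0 + 2952 + 27·3·16 = 4248; k=2: 1296 + 9600 + 27·16·16 = 17808; k=3: 3096 + 5760 + 27·24·16 = 19224; k=4: 3447 + 0 + 27·15·16 = 9927.
Minimum: 4248 at k=1.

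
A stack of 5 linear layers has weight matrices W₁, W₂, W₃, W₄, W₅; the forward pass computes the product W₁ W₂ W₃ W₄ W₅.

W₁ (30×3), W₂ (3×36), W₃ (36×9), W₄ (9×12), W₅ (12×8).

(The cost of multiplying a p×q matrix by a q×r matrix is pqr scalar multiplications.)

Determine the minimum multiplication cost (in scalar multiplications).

Adjacent pairs: W₁W₂ = 30·3·36 = 3240; W₂W₃ = 3·36·9 = 972; W₃W₄ = 36·9·12 = 3888; W₄W₅ = 9·12·8 = 864.
Length 3: W₁..W₃: k=1: 0+972+30·3·9=1782; k=2: 3240+0+30·36·9=12960 → min 1782 | W₂..W₄: k=2: 0+3888+3·36·12=5184; k=3: 972+0+3·9·12=1296 → min 1296 | W₃..W₅: k=3: 0+864+36·9·8=3456; k=4: 3888+0+36·12·8=7344 → min 3456.
Length 4: W₁..W₄: k=1: 0+1296+30·3·12=2376; k=2: 3240+3888+30·36·12=20088; k=3: 1782+0+30·9·12=5022 → min 2376 | W₂..W₅: k=2: 0+3456+3·36·8=4320; k=3: 972+864+3·9·8=2052; k=4: 1296+0+3·12·8=1584 → min 1584.
Length 5: W₁..W₅: k=1: 0+1584+30·3·8=2304; k=2: 3240+3456+30·36·8=15336; k=3: 1782+864+30·9·8=4806; k=4: 2376+0+30·12·8=5256 → min 2304.
Optimal order: (W₁ (((W₂ W₃) W₄) W₅)) with cost 2304.

2304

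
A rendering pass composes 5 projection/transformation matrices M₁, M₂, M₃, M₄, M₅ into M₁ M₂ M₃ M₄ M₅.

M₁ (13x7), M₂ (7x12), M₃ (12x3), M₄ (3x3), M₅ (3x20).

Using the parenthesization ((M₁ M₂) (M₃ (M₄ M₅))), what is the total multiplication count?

(M₁ M₂): 13×7 by 7×12 → 13×12, cost 13·7·12 = 1092
(M₄ M₅): 3×3 by 3×20 → 3×20, cost 3·3·20 = 180
(M₃ (M₄ M₅)): 12×3 by 3×20 → 12×20, cost 12·3·20 = 720; cumulative 900
((M₁ M₂) (M₃ (M₄ M₅))): 13×12 by 12×20 → 13×20, cost 13·12·20 = 3120; cumulative 5112
Total: 5112 scalar multiplications.

5112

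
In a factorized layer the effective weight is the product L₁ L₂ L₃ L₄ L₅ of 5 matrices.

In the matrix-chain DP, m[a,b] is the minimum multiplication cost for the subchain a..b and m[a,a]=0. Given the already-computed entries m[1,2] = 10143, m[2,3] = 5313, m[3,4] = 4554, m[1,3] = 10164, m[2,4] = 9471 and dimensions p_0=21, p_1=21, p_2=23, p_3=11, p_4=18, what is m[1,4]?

14322

m[1,4] = min over k∈[1,3] of m[1,k]+m[k+1,4]+p_{0}·p_k·p_{4}.
k=1: 0 + 9471 + 21·21·18 = 17409; k=2: 10143 + 4554 + 21·23·18 = 23391; k=3: 10164 + 0 + 21·11·18 = 14322.
Minimum: 14322 at k=3.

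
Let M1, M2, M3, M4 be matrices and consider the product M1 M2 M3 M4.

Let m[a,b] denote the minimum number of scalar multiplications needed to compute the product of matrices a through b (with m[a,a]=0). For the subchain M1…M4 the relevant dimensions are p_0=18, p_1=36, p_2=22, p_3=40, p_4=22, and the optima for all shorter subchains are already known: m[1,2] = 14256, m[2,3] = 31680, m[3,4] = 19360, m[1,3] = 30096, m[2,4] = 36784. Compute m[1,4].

m[1,4] = min over k∈[1,3] of m[1,k]+m[k+1,4]+p_{0}·p_k·p_{4}.
k=1: 0 + 36784 + 18·36·22 = 51040; k=2: 14256 + 19360 + 18·22·22 = 42328; k=3: 30096 + 0 + 18·40·22 = 45936.
Minimum: 42328 at k=2.

42328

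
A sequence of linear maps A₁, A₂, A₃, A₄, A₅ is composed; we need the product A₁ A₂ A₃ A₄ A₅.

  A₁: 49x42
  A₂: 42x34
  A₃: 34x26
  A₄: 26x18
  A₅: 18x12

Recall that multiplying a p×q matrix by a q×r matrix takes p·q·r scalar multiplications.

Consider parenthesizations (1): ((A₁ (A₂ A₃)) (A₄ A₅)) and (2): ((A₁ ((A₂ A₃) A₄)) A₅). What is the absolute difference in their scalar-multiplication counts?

7128

Order (1) = ((A₁ (A₂ A₃)) (A₄ A₅)): (A₂ A₃): 42×34 by 34×26 → 42×26, cost 42·34·26 = 37128; (A₁ (A₂ A₃)): 49×42 by 42×26 → 49×26, cost 49·42·26 = 53508; cumulative 90636; (A₄ A₅): 26×18 by 18×12 → 26×12, cost 26·18·12 = 5616; ((A₁ (A₂ A₃)) (A₄ A₅)): 49×26 by 26×12 → 49×12, cost 49·26·12 = 15288; cumulative 111540. Total 111540.
Order (2) = ((A₁ ((A₂ A₃) A₄)) A₅): (A₂ A₃): 42×34 by 34×26 → 42×26, cost 42·34·26 = 37128; ((A₂ A₃) A₄): 42×26 by 26×18 → 42×18, cost 42·26·18 = 19656; cumulative 56784; (A₁ ((A₂ A₃) A₄)): 49×42 by 42×18 → 49×18, cost 49·42·18 = 37044; cumulative 93828; ((A₁ ((A₂ A₃) A₄)) A₅): 49×18 by 18×12 → 49×12, cost 49·18·12 = 10584; cumulative 104412. Total 104412.
Difference: |111540 − 104412| = 7128.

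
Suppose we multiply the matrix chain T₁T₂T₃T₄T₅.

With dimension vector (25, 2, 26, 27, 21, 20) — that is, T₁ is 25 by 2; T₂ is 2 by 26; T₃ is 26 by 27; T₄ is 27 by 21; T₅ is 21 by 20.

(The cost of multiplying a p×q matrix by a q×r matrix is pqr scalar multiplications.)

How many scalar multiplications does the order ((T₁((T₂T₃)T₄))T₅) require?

14088

(T₂T₃): 2×26 by 26×27 → 2×27, cost 2·26·27 = 1404
((T₂T₃)T₄): 2×27 by 27×21 → 2×21, cost 2·27·21 = 1134; cumulative 2538
(T₁((T₂T₃)T₄)): 25×2 by 2×21 → 25×21, cost 25·2·21 = 1050; cumulative 3588
((T₁((T₂T₃)T₄))T₅): 25×21 by 21×20 → 25×20, cost 25·21·20 = 10500; cumulative 14088
Total: 14088 scalar multiplications.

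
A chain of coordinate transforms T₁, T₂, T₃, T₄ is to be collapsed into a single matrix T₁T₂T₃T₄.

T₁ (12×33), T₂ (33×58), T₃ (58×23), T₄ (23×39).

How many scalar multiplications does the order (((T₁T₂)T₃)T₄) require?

49740

(T₁T₂): 12×33 by 33×58 → 12×58, cost 12·33·58 = 22968
((T₁T₂)T₃): 12×58 by 58×23 → 12×23, cost 12·58·23 = 16008; cumulative 38976
(((T₁T₂)T₃)T₄): 12×23 by 23×39 → 12×39, cost 12·23·39 = 10764; cumulative 49740
Total: 49740 scalar multiplications.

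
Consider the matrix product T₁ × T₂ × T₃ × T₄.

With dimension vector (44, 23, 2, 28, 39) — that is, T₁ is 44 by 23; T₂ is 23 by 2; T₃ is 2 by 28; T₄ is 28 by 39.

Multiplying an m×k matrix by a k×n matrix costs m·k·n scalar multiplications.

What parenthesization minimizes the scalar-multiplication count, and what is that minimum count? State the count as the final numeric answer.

Adjacent pairs: T₁T₂ = 44·23·2 = 2024; T₂T₃ = 23·2·28 = 1288; T₃T₄ = 2·28·39 = 2184.
Length 3: T₁..T₃: k=1: 0+1288+44·23·28=29624; k=2: 2024+0+44·2·28=4488 → min 4488 | T₂..T₄: k=2: 0+2184+23·2·39=3978; k=3: 1288+0+23·28·39=26404 → min 3978.
Length 4: T₁..T₄: k=1: 0+3978+44·23·39=43446; k=2: 2024+2184+44·2·39=7640; k=3: 4488+0+44·28·39=52536 → min 7640.
Optimal parenthesization: ((T₁ × T₂) × (T₃ × T₄)) with cost 7640.

7640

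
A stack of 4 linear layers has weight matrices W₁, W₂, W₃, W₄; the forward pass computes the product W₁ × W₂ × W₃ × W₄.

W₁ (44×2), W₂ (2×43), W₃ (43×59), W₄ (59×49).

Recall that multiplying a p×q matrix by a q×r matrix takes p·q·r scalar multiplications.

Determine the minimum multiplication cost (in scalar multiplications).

15168

Adjacent pairs: W₁W₂ = 44·2·43 = 3784; W₂W₃ = 2·43·59 = 5074; W₃W₄ = 43·59·49 = 124313.
Length 3: W₁..W₃: k=1: 0+5074+44·2·59=10266; k=2: 3784+0+44·43·59=115412 → min 10266 | W₂..W₄: k=2: 0+124313+2·43·49=128527; k=3: 5074+0+2·59·49=10856 → min 10856.
Length 4: W₁..W₄: k=1: 0+10856+44·2·49=15168; k=2: 3784+124313+44·43·49=220805; k=3: 10266+0+44·59·49=137470 → min 15168.
Optimal order: (W₁ × ((W₂ × W₃) × W₄)) with cost 15168.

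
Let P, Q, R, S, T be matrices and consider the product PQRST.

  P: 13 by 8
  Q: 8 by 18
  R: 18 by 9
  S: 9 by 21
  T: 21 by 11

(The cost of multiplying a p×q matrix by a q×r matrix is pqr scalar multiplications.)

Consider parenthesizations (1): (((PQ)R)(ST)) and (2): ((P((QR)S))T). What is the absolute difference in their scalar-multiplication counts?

Order (1) = (((PQ)R)(ST)): (PQ): 13×8 by 8×18 → 13×18, cost 13·8·18 = 1872; ((PQ)R): 13×18 by 18×9 → 13×9, cost 13·18·9 = 2106; cumulative 3978; (ST): 9×21 by 21×11 → 9×11, cost 9·21·11 = 2079; (((PQ)R)(ST)): 13×9 by 9×11 → 13×11, cost 13·9·11 = 1287; cumulative 7344. Total 7344.
Order (2) = ((P((QR)S))T): (QR): 8×18 by 18×9 → 8×9, cost 8·18·9 = 1296; ((QR)S): 8×9 by 9×21 → 8×21, cost 8·9·21 = 1512; cumulative 2808; (P((QR)S)): 13×8 by 8×21 → 13×21, cost 13·8·21 = 2184; cumulative 4992; ((P((QR)S))T): 13×21 by 21×11 → 13×11, cost 13·21·11 = 3003; cumulative 7995. Total 7995.
Difference: |7344 − 7995| = 651.

651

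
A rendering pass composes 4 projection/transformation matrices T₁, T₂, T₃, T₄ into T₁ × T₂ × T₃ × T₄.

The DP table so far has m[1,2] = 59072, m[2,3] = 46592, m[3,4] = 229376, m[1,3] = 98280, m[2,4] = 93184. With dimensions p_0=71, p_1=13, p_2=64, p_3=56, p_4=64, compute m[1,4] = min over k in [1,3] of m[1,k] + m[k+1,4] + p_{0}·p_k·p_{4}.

152256

m[1,4] = min over k∈[1,3] of m[1,k]+m[k+1,4]+p_{0}·p_k·p_{4}.
k=1: 0 + 93184 + 71·13·64 = 152256; k=2: 59072 + 229376 + 71·64·64 = 579264; k=3: 98280 + 0 + 71·56·64 = 352744.
Minimum: 152256 at k=1.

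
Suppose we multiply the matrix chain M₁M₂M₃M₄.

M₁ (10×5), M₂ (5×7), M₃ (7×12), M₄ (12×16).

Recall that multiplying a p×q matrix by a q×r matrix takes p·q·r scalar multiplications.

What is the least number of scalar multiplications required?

2180

Adjacent pairs: M₁M₂ = 10·5·7 = 350; M₂M₃ = 5·7·12 = 420; M₃M₄ = 7·12·16 = 1344.
Length 3: M₁..M₃: k=1: 0+420+10·5·12=1020; k=2: 350+0+10·7·12=1190 → min 1020 | M₂..M₄: k=2: 0+1344+5·7·16=1904; k=3: 420+0+5·12·16=1380 → min 1380.
Length 4: M₁..M₄: k=1: 0+1380+10·5·16=2180; k=2: 350+1344+10·7·16=2814; k=3: 1020+0+10·12·16=2940 → min 2180.
Optimal order: (M₁((M₂M₃)M₄)) with cost 2180.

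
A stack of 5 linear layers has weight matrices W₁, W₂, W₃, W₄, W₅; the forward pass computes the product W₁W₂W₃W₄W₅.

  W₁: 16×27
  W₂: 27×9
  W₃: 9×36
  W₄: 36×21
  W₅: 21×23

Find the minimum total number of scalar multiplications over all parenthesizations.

18351

Adjacent pairs: W₁W₂ = 16·27·9 = 3888; W₂W₃ = 27·9·36 = 8748; W₃W₄ = 9·36·21 = 6804; W₄W₅ = 36·21·23 = 17388.
Length 3: W₁..W₃: k=1: 0+8748+16·27·36=24300; k=2: 3888+0+16·9·36=9072 → min 9072 | W₂..W₄: k=2: 0+6804+27·9·21=11907; k=3: 8748+0+27·36·21=29160 → min 11907 | W₃..W₅: k=3: 0+17388+9·36·23=24840; k=4: 6804+0+9·21·23=11151 → min 11151.
Length 4: W₁..W₄: k=1: 0+11907+16·27·21=20979; k=2: 3888+6804+16·9·21=13716; k=3: 9072+0+16·36·21=21168 → min 13716 | W₂..W₅: k=2: 0+11151+27·9·23=16740; k=3: 8748+17388+27·36·23=48492; k=4: 11907+0+27·21·23=24948 → min 16740.
Length 5: W₁..W₅: k=1: 0+16740+16·27·23=26676; k=2: 3888+11151+16·9·23=18351; k=3: 9072+17388+16·36·23=39708; k=4: 13716+0+16·21·23=21444 → min 18351.
Optimal order: ((W₁W₂)((W₃W₄)W₅)) with cost 18351.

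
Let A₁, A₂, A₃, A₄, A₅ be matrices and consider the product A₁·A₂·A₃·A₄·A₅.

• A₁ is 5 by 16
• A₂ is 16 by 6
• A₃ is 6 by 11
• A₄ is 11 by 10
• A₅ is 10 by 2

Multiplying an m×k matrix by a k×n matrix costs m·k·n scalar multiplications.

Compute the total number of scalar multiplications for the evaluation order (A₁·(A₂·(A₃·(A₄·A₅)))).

(A₄·A₅): 11×10 by 10×2 → 11×2, cost 11·10·2 = 220
(A₃·(A₄·A₅)): 6×11 by 11×2 → 6×2, cost 6·11·2 = 132; cumulative 352
(A₂·(A₃·(A₄·A₅))): 16×6 by 6×2 → 16×2, cost 16·6·2 = 192; cumulative 544
(A₁·(A₂·(A₃·(A₄·A₅)))): 5×16 by 16×2 → 5×2, cost 5·16·2 = 160; cumulative 704
Total: 704 scalar multiplications.

704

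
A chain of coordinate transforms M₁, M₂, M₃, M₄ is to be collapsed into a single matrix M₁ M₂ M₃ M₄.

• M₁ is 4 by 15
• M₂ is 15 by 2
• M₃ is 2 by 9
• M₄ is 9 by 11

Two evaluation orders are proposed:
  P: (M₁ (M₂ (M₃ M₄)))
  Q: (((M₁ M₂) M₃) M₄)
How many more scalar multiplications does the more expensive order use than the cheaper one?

Order P = (M₁ (M₂ (M₃ M₄))): (M₃ M₄): 2×9 by 9×11 → 2×11, cost 2·9·11 = 198; (M₂ (M₃ M₄)): 15×2 by 2×11 → 15×11, cost 15·2·11 = 330; cumulative 528; (M₁ (M₂ (M₃ M₄))): 4×15 by 15×11 → 4×11, cost 4·15·11 = 660; cumulative 1188. Total 1188.
Order Q = (((M₁ M₂) M₃) M₄): (M₁ M₂): 4×15 by 15×2 → 4×2, cost 4·15·2 = 120; ((M₁ M₂) M₃): 4×2 by 2×9 → 4×9, cost 4·2·9 = 72; cumulative 192; (((M₁ M₂) M₃) M₄): 4×9 by 9×11 → 4×11, cost 4·9·11 = 396; cumulative 588. Total 588.
Difference: |1188 − 588| = 600.

600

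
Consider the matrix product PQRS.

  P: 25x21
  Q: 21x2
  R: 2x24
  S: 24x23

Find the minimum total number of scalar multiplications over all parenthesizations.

Adjacent pairs: PQ = 25·21·2 = 1050; QR = 21·2·24 = 1008; RS = 2·24·23 = 1104.
Length 3: P..R: k=1: 0+1008+25·21·24=13608; k=2: 1050+0+25·2·24=2250 → min 2250 | Q..S: k=2: 0+1104+21·2·23=2070; k=3: 1008+0+21·24·23=12600 → min 2070.
Length 4: P..S: k=1: 0+2070+25·21·23=14145; k=2: 1050+1104+25·2·23=3304; k=3: 2250+0+25·24·23=16050 → min 3304.
Optimal order: ((PQ)(RS)) with cost 3304.

3304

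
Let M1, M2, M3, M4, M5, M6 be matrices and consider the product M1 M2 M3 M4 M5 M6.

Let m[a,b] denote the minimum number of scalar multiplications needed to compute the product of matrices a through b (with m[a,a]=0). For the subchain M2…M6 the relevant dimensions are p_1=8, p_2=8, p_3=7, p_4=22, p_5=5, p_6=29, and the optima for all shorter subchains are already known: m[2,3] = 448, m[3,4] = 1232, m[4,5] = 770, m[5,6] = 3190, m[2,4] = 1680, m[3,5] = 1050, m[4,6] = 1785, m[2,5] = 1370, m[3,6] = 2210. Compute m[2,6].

2530

m[2,6] = min over k∈[2,5] of m[2,k]+m[k+1,6]+p_{1}·p_k·p_{6}.
k=2: 0 + 2210 + 8·8·29 = 4066; k=3: 448 + 1785 + 8·7·29 = 3857; k=4: 1680 + 3190 + 8·22·29 = 9974; k=5: 1370 + 0 + 8·5·29 = 2530.
Minimum: 2530 at k=5.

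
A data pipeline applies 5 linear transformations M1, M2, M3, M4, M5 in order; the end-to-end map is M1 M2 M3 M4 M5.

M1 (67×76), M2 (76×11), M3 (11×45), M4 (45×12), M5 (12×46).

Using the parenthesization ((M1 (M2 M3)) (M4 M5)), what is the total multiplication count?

430290

(M2 M3): 76×11 by 11×45 → 76×45, cost 76·11·45 = 37620
(M1 (M2 M3)): 67×76 by 76×45 → 67×45, cost 67·76·45 = 229140; cumulative 266760
(M4 M5): 45×12 by 12×46 → 45×46, cost 45·12·46 = 24840
((M1 (M2 M3)) (M4 M5)): 67×45 by 45×46 → 67×46, cost 67·45·46 = 138690; cumulative 430290
Total: 430290 scalar multiplications.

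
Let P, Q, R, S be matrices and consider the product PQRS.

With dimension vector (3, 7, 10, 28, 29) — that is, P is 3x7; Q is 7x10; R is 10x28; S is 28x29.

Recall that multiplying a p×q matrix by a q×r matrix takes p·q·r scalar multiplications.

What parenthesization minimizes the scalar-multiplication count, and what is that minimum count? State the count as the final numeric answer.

3486

Adjacent pairs: PQ = 3·7·10 = 210; QR = 7·10·28 = 1960; RS = 10·28·29 = 8120.
Length 3: P..R: k=1: 0+1960+3·7·28=2548; k=2: 210+0+3·10·28=1050 → min 1050 | Q..S: k=2: 0+8120+7·10·29=10150; k=3: 1960+0+7·28·29=7644 → min 7644.
Length 4: P..S: k=1: 0+7644+3·7·29=8253; k=2: 210+8120+3·10·29=9200; k=3: 1050+0+3·28·29=3486 → min 3486.
Optimal parenthesization: (((PQ)R)S) with cost 3486.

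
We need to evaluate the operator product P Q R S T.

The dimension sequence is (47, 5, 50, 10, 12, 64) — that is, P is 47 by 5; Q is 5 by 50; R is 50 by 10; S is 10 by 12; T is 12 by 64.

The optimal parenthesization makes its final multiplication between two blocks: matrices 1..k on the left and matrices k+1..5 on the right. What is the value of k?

1

Adjacent pairs: PQ = 47·5·50 = 11750; QR = 5·50·10 = 2500; RS = 50·10·12 = 6000; ST = 10·12·64 = 7680.
Length 3: P..R: k=1: 0+2500+47·5·10=4850; k=2: 11750+0+47·50·10=35250 → min 4850 | Q..S: k=2: 0+6000+5·50·12=9000; k=3: 2500+0+5·10·12=3100 → min 3100 | R..T: k=3: 0+7680+50·10·64=39680; k=4: 6000+0+50·12·64=44400 → min 39680.
Length 4: P..S: k=1: 0+3100+47·5·12=5920; k=2: 11750+6000+47·50·12=45950; k=3: 4850+0+47·10·12=10490 → min 5920 | Q..T: k=2: 0+39680+5·50·64=55680; k=3: 2500+7680+5·10·64=13380; k=4: 3100+0+5·12·64=6940 → min 6940.
Top-level splits: k=1: (P..P)·(Q..T) → 0+6940+47·5·64 = 21980; k=2: (P..Q)·(R..T) → 11750+39680+47·50·64 = 201830; k=3: (P..R)·(S..T) → 4850+7680+47·10·64 = 42610; k=4: (P..S)·(T..T) → 5920+0+47·12·64 = 42016.
Best split is after P, i.e. k = 1.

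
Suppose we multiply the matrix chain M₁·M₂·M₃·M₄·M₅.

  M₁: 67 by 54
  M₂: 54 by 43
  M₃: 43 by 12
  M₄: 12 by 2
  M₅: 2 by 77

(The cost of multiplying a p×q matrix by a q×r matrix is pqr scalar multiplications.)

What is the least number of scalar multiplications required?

Adjacent pairs: M₁M₂ = 67·54·43 = 155574; M₂M₃ = 54·43·12 = 27864; M₃M₄ = 43·12·2 = 1032; M₄M₅ = 12·2·77 = 1848.
Length 3: M₁..M₃: k=1: 0+27864+67·54·12=71280; k=2: 155574+0+67·43·12=190146 → min 71280 | M₂..M₄: k=2: 0+1032+54·43·2=5676; k=3: 27864+0+54·12·2=29160 → min 5676 | M₃..M₅: k=3: 0+1848+43·12·77=41580; k=4: 1032+0+43·2·77=7654 → min 7654.
Length 4: M₁..M₄: k=1: 0+5676+67·54·2=12912; k=2: 155574+1032+67·43·2=162368; k=3: 71280+0+67·12·2=72888 → min 12912 | M₂..M₅: k=2: 0+7654+54·43·77=186448; k=3: 27864+1848+54·12·77=79608; k=4: 5676+0+54·2·77=13992 → min 13992.
Length 5: M₁..M₅: k=1: 0+13992+67·54·77=292578; k=2: 155574+7654+67·43·77=385065; k=3: 71280+1848+67·12·77=135036; k=4: 12912+0+67·2·77=23230 → min 23230.
Optimal order: ((M₁·(M₂·(M₃·M₄)))·M₅) with cost 23230.

23230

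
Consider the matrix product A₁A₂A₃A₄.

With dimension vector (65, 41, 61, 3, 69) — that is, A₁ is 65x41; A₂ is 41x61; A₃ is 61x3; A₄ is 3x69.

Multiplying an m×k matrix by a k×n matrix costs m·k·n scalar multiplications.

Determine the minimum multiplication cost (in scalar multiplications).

28953

Adjacent pairs: A₁A₂ = 65·41·61 = 162565; A₂A₃ = 41·61·3 = 7503; A₃A₄ = 61·3·69 = 12627.
Length 3: A₁..A₃: k=1: 0+7503+65·41·3=15498; k=2: 162565+0+65·61·3=174460 → min 15498 | A₂..A₄: k=2: 0+12627+41·61·69=185196; k=3: 7503+0+41·3·69=15990 → min 15990.
Length 4: A₁..A₄: k=1: 0+15990+65·41·69=199875; k=2: 162565+12627+65·61·69=448777; k=3: 15498+0+65·3·69=28953 → min 28953.
Optimal order: ((A₁(A₂A₃))A₄) with cost 28953.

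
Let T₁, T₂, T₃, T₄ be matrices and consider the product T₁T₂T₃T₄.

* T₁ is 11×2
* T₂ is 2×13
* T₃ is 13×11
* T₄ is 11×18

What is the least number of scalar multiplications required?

1078

Adjacent pairs: T₁T₂ = 11·2·13 = 286; T₂T₃ = 2·13·11 = 286; T₃T₄ = 13·11·18 = 2574.
Length 3: T₁..T₃: k=1: 0+286+11·2·11=528; k=2: 286+0+11·13·11=1859 → min 528 | T₂..T₄: k=2: 0+2574+2·13·18=3042; k=3: 286+0+2·11·18=682 → min 682.
Length 4: T₁..T₄: k=1: 0+682+11·2·18=1078; k=2: 286+2574+11·13·18=5434; k=3: 528+0+11·11·18=2706 → min 1078.
Optimal order: (T₁((T₂T₃)T₄)) with cost 1078.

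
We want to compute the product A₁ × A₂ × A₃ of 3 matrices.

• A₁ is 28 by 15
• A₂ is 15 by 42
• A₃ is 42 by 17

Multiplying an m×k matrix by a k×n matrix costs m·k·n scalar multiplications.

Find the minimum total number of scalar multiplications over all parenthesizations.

17850

Order (A₁ × (A₂ × A₃)): (A₂ × A₃): 15×42 by 42×17 → 15×17, cost 15·42·17 = 10710; (A₁ × (A₂ × A₃)): 28×15 by 15×17 → 28×17, cost 28·15·17 = 7140; cumulative 17850. Total 17850.
Order ((A₁ × A₂) × A₃): (A₁ × A₂): 28×15 by 15×42 → 28×42, cost 28·15·42 = 17640; ((A₁ × A₂) × A₃): 28×42 by 42×17 → 28×17, cost 28·42·17 = 19992; cumulative 37632. Total 37632.
Minimum: 17850.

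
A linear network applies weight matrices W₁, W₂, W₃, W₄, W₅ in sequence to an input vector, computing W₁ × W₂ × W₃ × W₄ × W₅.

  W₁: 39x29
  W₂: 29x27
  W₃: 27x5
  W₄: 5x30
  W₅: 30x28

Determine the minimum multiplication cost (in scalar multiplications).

Adjacent pairs: W₁W₂ = 39·29·27 = 30537; W₂W₃ = 29·27·5 = 3915; W₃W₄ = 27·5·30 = 4050; W₄W₅ = 5·30·28 = 4200.
Length 3: W₁..W₃: k=1: 0+3915+39·29·5=9570; k=2: 30537+0+39·27·5=35802 → min 9570 | W₂..W₄: k=2: 0+4050+29·27·30=27540; k=3: 3915+0+29·5·30=8265 → min 8265 | W₃..W₅: k=3: 0+4200+27·5·28=7980; k=4: 4050+0+27·30·28=26730 → min 7980.
Length 4: W₁..W₄: k=1: 0+8265+39·29·30=42195; k=2: 30537+4050+39·27·30=66177; k=3: 9570+0+39·5·30=15420 → min 15420 | W₂..W₅: k=2: 0+7980+29·27·28=29904; k=3: 3915+4200+29·5·28=12175; k=4: 8265+0+29·30·28=32625 → min 12175.
Length 5: W₁..W₅: k=1: 0+12175+39·29·28=43843; k=2: 30537+7980+39·27·28=68001; k=3: 9570+4200+39·5·28=19230; k=4: 15420+0+39·30·28=48180 → min 19230.
Optimal order: ((W₁ × (W₂ × W₃)) × (W₄ × W₅)) with cost 19230.

19230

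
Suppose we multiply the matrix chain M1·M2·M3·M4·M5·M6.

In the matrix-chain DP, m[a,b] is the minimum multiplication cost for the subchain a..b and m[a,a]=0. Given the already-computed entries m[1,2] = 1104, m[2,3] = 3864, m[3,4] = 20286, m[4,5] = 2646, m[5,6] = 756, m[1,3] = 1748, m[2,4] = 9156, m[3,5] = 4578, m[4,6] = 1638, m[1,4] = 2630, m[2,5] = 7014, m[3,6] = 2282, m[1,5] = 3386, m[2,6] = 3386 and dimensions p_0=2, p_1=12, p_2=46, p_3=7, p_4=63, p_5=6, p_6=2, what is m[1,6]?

m[1,6] = min over k∈[1,5] of m[1,k]+m[k+1,6]+p_{0}·p_k·p_{6}.
k=1: 0 + 3386 + 2·12·2 = 3434; k=2: 1104 + 2282 + 2·46·2 = 3570; k=3: 1748 + 1638 + 2·7·2 = 3414; k=4: 2630 + 756 + 2·63·2 = 3638; k=5: 3386 + 0 + 2·6·2 = 3410.
Minimum: 3410 at k=5.

3410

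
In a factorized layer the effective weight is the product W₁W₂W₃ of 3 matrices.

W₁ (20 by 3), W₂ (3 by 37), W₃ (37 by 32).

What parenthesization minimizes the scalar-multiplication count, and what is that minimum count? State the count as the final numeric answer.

(W₁(W₂W₃)): cost 5472.
((W₁W₂)W₃): cost 25900.
Optimal: (W₁(W₂W₃)) with cost 5472.

5472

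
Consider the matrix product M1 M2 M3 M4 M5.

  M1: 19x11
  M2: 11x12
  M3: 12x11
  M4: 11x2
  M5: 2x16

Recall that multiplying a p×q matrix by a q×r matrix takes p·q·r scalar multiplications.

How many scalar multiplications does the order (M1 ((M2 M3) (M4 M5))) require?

(M2 M3): 11×12 by 12×11 → 11×11, cost 11·12·11 = 1452
(M4 M5): 11×2 by 2×16 → 11×16, cost 11·2·16 = 352
((M2 M3) (M4 M5)): 11×11 by 11×16 → 11×16, cost 11·11·16 = 1936; cumulative 3740
(M1 ((M2 M3) (M4 M5))): 19×11 by 11×16 → 19×16, cost 19·11·16 = 3344; cumulative 7084
Total: 7084 scalar multiplications.

7084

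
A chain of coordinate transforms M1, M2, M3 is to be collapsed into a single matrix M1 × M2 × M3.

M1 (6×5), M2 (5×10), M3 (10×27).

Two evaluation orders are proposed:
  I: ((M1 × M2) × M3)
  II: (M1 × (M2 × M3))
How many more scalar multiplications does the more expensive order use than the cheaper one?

240

Order I = ((M1 × M2) × M3): (M1 × M2): 6×5 by 5×10 → 6×10, cost 6·5·10 = 300; ((M1 × M2) × M3): 6×10 by 10×27 → 6×27, cost 6·10·27 = 1620; cumulative 1920. Total 1920.
Order II = (M1 × (M2 × M3)): (M2 × M3): 5×10 by 10×27 → 5×27, cost 5·10·27 = 1350; (M1 × (M2 × M3)): 6×5 by 5×27 → 6×27, cost 6·5·27 = 810; cumulative 2160. Total 2160.
Difference: |1920 − 2160| = 240.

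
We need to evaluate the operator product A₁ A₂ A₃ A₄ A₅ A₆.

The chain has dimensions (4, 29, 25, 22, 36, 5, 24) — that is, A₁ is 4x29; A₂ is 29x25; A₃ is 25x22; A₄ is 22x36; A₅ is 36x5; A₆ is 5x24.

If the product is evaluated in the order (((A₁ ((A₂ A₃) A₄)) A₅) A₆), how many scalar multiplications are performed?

44294

(A₂ A₃): 29×25 by 25×22 → 29×22, cost 29·25·22 = 15950
((A₂ A₃) A₄): 29×22 by 22×36 → 29×36, cost 29·22·36 = 22968; cumulative 38918
(A₁ ((A₂ A₃) A₄)): 4×29 by 29×36 → 4×36, cost 4·29·36 = 4176; cumulative 43094
((A₁ ((A₂ A₃) A₄)) A₅): 4×36 by 36×5 → 4×5, cost 4·36·5 = 720; cumulative 43814
(((A₁ ((A₂ A₃) A₄)) A₅) A₆): 4×5 by 5×24 → 4×24, cost 4·5·24 = 480; cumulative 44294
Total: 44294 scalar multiplications.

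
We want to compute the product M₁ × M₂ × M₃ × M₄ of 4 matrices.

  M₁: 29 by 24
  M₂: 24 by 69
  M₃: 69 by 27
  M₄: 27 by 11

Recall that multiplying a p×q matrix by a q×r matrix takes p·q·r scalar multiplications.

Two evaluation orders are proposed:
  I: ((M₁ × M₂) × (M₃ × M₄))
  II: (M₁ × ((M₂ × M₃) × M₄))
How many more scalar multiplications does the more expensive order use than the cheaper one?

Order I = ((M₁ × M₂) × (M₃ × M₄)): (M₁ × M₂): 29×24 by 24×69 → 29×69, cost 29·24·69 = 48024; (M₃ × M₄): 69×27 by 27×11 → 69×11, cost 69·27·11 = 20493; ((M₁ × M₂) × (M₃ × M₄)): 29×69 by 69×11 → 29×11, cost 29·69·11 = 22011; cumulative 90528. Total 90528.
Order II = (M₁ × ((M₂ × M₃) × M₄)): (M₂ × M₃): 24×69 by 69×27 → 24×27, cost 24·69·27 = 44712; ((M₂ × M₃) × M₄): 24×27 by 27×11 → 24×11, cost 24·27·11 = 7128; cumulative 51840; (M₁ × ((M₂ × M₃) × M₄)): 29×24 by 24×11 → 29×11, cost 29·24·11 = 7656; cumulative 59496. Total 59496.
Difference: |90528 − 59496| = 31032.

31032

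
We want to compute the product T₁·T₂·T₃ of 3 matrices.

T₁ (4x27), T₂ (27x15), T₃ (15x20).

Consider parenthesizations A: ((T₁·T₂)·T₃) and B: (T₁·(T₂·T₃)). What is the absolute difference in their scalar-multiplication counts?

7440

Order A = ((T₁·T₂)·T₃): (T₁·T₂): 4×27 by 27×15 → 4×15, cost 4·27·15 = 1620; ((T₁·T₂)·T₃): 4×15 by 15×20 → 4×20, cost 4·15·20 = 1200; cumulative 2820. Total 2820.
Order B = (T₁·(T₂·T₃)): (T₂·T₃): 27×15 by 15×20 → 27×20, cost 27·15·20 = 8100; (T₁·(T₂·T₃)): 4×27 by 27×20 → 4×20, cost 4·27·20 = 2160; cumulative 10260. Total 10260.
Difference: |2820 − 10260| = 7440.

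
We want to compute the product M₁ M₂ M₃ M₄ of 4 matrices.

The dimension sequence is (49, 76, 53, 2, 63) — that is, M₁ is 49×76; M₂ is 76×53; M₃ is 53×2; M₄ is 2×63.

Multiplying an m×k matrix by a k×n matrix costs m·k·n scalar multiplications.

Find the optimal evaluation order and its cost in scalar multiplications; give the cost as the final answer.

Adjacent pairs: M₁M₂ = 49·76·53 = 197372; M₂M₃ = 76·53·2 = 8056; M₃M₄ = 53·2·63 = 6678.
Length 3: M₁..M₃: k=1: 0+8056+49·76·2=15504; k=2: 197372+0+49·53·2=202566 → min 15504 | M₂..M₄: k=2: 0+6678+76·53·63=260442; k=3: 8056+0+76·2·63=17632 → min 17632.
Length 4: M₁..M₄: k=1: 0+17632+49·76·63=252244; k=2: 197372+6678+49·53·63=367661; k=3: 15504+0+49·2·63=21678 → min 21678.
Optimal parenthesization: ((M₁ (M₂ M₃)) M₄) with cost 21678.

21678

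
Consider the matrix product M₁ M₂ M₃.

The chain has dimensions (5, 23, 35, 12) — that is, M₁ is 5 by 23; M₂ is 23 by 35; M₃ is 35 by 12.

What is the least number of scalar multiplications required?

6125

Order (M₁ (M₂ M₃)): (M₂ M₃): 23×35 by 35×12 → 23×12, cost 23·35·12 = 9660; (M₁ (M₂ M₃)): 5×23 by 23×12 → 5×12, cost 5·23·12 = 1380; cumulative 11040. Total 11040.
Order ((M₁ M₂) M₃): (M₁ M₂): 5×23 by 23×35 → 5×35, cost 5·23·35 = 4025; ((M₁ M₂) M₃): 5×35 by 35×12 → 5×12, cost 5·35·12 = 2100; cumulative 6125. Total 6125.
Minimum: 6125.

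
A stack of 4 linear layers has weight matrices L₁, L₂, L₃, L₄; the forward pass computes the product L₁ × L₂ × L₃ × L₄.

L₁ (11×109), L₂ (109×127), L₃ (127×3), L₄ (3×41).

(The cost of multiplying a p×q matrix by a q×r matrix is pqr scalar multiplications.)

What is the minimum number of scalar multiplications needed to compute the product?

Adjacent pairs: L₁L₂ = 11·109·127 = 152273; L₂L₃ = 109·127·3 = 41529; L₃L₄ = 127·3·41 = 15621.
Length 3: L₁..L₃: k=1: 0+41529+11·109·3=45126; k=2: 152273+0+11·127·3=156464 → min 45126 | L₂..L₄: k=2: 0+15621+109·127·41=583184; k=3: 41529+0+109·3·41=54936 → min 54936.
Length 4: L₁..L₄: k=1: 0+54936+11·109·41=104095; k=2: 152273+15621+11·127·41=225171; k=3: 45126+0+11·3·41=46479 → min 46479.
Optimal order: ((L₁ × (L₂ × L₃)) × L₄) with cost 46479.

46479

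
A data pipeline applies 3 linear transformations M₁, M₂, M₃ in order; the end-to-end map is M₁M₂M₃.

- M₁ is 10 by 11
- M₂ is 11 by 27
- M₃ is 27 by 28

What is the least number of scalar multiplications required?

Order (M₁(M₂M₃)): (M₂M₃): 11×27 by 27×28 → 11×28, cost 11·27·28 = 8316; (M₁(M₂M₃)): 10×11 by 11×28 → 10×28, cost 10·11·28 = 3080; cumulative 11396. Total 11396.
Order ((M₁M₂)M₃): (M₁M₂): 10×11 by 11×27 → 10×27, cost 10·11·27 = 2970; ((M₁M₂)M₃): 10×27 by 27×28 → 10×28, cost 10·27·28 = 7560; cumulative 10530. Total 10530.
Minimum: 10530.

10530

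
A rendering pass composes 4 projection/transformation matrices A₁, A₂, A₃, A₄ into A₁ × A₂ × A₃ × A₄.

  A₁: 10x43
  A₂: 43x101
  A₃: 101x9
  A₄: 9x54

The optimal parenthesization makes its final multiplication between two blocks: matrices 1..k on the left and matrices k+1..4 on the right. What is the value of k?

Adjacent pairs: A₁A₂ = 10·43·101 = 43430; A₂A₃ = 43·101·9 = 39087; A₃A₄ = 101·9·54 = 49086.
Length 3: A₁..A₃: k=1: 0+39087+10·43·9=42957; k=2: 43430+0+10·101·9=52520 → min 42957 | A₂..A₄: k=2: 0+49086+43·101·54=283608; k=3: 39087+0+43·9·54=59985 → min 59985.
Top-level splits: k=1: (A₁..A₁)·(A₂..A₄) → 0+59985+10·43·54 = 83205; k=2: (A₁..A₂)·(A₃..A₄) → 43430+49086+10·101·54 = 147056; k=3: (A₁..A₃)·(A₄..A₄) → 42957+0+10·9·54 = 47817.
Best split is after A₃, i.e. k = 3.

3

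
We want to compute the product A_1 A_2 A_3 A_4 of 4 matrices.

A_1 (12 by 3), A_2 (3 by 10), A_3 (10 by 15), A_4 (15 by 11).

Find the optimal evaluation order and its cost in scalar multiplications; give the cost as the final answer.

Adjacent pairs: A_1A_2 = 12·3·10 = 360; A_2A_3 = 3·10·15 = 450; A_3A_4 = 10·15·11 = 1650.
Length 3: A_1..A_3: k=1: 0+450+12·3·15=990; k=2: 360+0+12·10·15=2160 → min 990 | A_2..A_4: k=2: 0+1650+3·10·11=1980; k=3: 450+0+3·15·11=945 → min 945.
Length 4: A_1..A_4: k=1: 0+945+12·3·11=1341; k=2: 360+1650+12·10·11=3330; k=3: 990+0+12·15·11=2970 → min 1341.
Optimal parenthesization: (A_1 ((A_2 A_3) A_4)) with cost 1341.

1341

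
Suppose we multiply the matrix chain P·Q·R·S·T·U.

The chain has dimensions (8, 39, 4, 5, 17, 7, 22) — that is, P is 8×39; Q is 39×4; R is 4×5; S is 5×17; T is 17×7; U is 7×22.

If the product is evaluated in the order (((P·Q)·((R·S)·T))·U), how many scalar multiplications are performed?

(P·Q): 8×39 by 39×4 → 8×4, cost 8·39·4 = 1248
(R·S): 4×5 by 5×17 → 4×17, cost 4·5·17 = 340
((R·S)·T): 4×17 by 17×7 → 4×7, cost 4·17·7 = 476; cumulative 816
((P·Q)·((R·S)·T)): 8×4 by 4×7 → 8×7, cost 8·4·7 = 224; cumulative 2288
(((P·Q)·((R·S)·T))·U): 8×7 by 7×22 → 8×22, cost 8·7·22 = 1232; cumulative 3520
Total: 3520 scalar multiplications.

3520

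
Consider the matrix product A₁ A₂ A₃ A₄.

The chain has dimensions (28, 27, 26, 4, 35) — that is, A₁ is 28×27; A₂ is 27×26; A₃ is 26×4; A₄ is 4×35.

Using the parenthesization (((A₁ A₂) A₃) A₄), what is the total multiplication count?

26488

(A₁ A₂): 28×27 by 27×26 → 28×26, cost 28·27·26 = 19656
((A₁ A₂) A₃): 28×26 by 26×4 → 28×4, cost 28·26·4 = 2912; cumulative 22568
(((A₁ A₂) A₃) A₄): 28×4 by 4×35 → 28×35, cost 28·4·35 = 3920; cumulative 26488
Total: 26488 scalar multiplications.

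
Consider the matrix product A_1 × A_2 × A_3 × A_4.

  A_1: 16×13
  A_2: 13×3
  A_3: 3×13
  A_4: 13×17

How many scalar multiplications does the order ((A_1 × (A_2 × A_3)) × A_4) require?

6747

(A_2 × A_3): 13×3 by 3×13 → 13×13, cost 13·3·13 = 507
(A_1 × (A_2 × A_3)): 16×13 by 13×13 → 16×13, cost 16·13·13 = 2704; cumulative 3211
((A_1 × (A_2 × A_3)) × A_4): 16×13 by 13×17 → 16×17, cost 16·13·17 = 3536; cumulative 6747
Total: 6747 scalar multiplications.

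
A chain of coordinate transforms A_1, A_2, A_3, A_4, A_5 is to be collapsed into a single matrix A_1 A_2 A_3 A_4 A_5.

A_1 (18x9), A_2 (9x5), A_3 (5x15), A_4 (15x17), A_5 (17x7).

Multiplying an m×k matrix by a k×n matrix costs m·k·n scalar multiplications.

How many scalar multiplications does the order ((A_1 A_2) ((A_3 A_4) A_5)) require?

(A_1 A_2): 18×9 by 9×5 → 18×5, cost 18·9·5 = 810
(A_3 A_4): 5×15 by 15×17 → 5×17, cost 5·15·17 = 1275
((A_3 A_4) A_5): 5×17 by 17×7 → 5×7, cost 5·17·7 = 595; cumulative 1870
((A_1 A_2) ((A_3 A_4) A_5)): 18×5 by 5×7 → 18×7, cost 18·5·7 = 630; cumulative 3310
Total: 3310 scalar multiplications.

3310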